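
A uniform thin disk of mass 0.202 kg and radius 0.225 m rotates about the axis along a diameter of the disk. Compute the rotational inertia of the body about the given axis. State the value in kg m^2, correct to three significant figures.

I_cm = (1/4)MR² = (1/4)(0.202)(0.225)² = 0.0025566 kg m^2; axis through the centre, so I = 0.0025566 kg m^2.

0.00256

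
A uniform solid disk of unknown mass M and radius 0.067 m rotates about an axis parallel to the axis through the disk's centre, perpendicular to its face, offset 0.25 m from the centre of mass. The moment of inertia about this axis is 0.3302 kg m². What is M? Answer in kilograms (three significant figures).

I = I_cm + Md² = (1/2)MR² + Md² = M·[0.5·(0.067)² + (0.25)²] = M·0.064744.
So M = 0.3302 / 0.064744 = 5.1 kg.

5.10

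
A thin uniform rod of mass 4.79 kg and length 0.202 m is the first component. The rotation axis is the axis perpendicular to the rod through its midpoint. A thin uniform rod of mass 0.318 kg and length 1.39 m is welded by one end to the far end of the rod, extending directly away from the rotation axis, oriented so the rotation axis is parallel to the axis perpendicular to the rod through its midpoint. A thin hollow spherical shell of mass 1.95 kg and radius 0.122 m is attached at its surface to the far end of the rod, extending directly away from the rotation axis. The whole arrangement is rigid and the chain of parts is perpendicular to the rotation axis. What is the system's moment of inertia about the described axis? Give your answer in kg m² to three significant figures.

5.36

Thin rod: I_cm = (1/12)ML² = (1/12)(4.79)(0.202)² = 0.016288 kg m²; axis through the centre, so I = 0.016288 kg m².
Thin rod: I_cm = (1/12)ML² = (1/12)(0.318)(1.39)² = 0.051201 kg m²; centre at d = 0.101 + 0.695 = 0.796 m, so I = I_cm + Md² gives I = 0.051201 + (0.318)(0.796)² = 0.25269 kg m².
Spherical shell: I_cm = (2/3)MR² = (2/3)(1.95)(0.122)² = 0.019349 kg m²; centre at d = 0.101 + 0.695 + 0.695 + 0.122 = 1.613 m, so I = I_cm + Md² gives I = 0.019349 + (1.95)(1.613)² = 5.0928 kg m².
Total I = 0.016288 + 0.25269 + 5.0928 = 5.3618 kg m².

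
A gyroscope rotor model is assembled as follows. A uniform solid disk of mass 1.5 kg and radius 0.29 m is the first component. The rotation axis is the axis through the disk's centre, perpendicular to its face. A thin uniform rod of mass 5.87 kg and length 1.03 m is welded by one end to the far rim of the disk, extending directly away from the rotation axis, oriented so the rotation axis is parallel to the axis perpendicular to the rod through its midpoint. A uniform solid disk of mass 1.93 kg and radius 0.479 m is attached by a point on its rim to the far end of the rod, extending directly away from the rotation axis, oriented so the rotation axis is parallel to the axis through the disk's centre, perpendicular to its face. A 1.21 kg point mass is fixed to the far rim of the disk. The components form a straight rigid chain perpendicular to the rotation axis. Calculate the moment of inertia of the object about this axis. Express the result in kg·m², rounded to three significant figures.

17.1

Solid disk: I_cm = (1/2)MR² = (1/2)(1.5)(0.29)² = 0.063075 kg·m²; axis through the centre, so I = 0.063075 kg·m².
Thin rod: I_cm = (1/12)ML² = (1/12)(5.87)(1.03)² = 0.51896 kg·m²; centre at d = 0.29 + 0.515 = 0.805 m, so the parallel axis theorem gives I = 0.51896 + (5.87)(0.805)² = 4.3229 kg·m².
Solid disk: I_cm = (1/2)MR² = (1/2)(1.93)(0.479)² = 0.22141 kg·m²; centre at d = 0.29 + 0.515 + 0.515 + 0.479 = 1.799 m, so the parallel axis theorem gives I = 0.22141 + (1.93)(1.799)² = 6.4677 kg·m².
Point mass: I_cm = 0; centre at d = 0.29 + 0.515 + 0.515 + 0.479 + 0.479 = 2.278 m, so the parallel axis theorem gives I = 0 + (1.21)(2.278)² = 6.279 kg·m².
Total I = 0.063075 + 4.3229 + 6.4677 + 6.279 = 17.133 kg·m².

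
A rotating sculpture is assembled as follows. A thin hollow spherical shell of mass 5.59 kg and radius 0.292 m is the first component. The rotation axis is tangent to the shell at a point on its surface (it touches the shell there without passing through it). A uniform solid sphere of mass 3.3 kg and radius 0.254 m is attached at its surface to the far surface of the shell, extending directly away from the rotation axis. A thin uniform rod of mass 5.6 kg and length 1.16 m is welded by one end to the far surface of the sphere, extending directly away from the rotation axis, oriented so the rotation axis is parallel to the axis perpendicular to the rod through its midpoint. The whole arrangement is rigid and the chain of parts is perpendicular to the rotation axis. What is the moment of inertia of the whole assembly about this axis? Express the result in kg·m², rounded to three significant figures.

Spherical shell: I_cm = (2/3)MR² = (2/3)(5.59)(0.292)² = 0.31775 kg·m²; centre at d = 0.292 m, so I = I_cm + Md² gives I = 0.31775 + (5.59)(0.292)² = 0.79438 kg·m².
Solid sphere: I_cm = (2/5)MR² = (2/5)(3.3)(0.254)² = 0.085161 kg·m²; centre at d = 0.292 + 0.292 + 0.254 = 0.838 m, so I = I_cm + Md² gives I = 0.085161 + (3.3)(0.838)² = 2.4026 kg·m².
Thin rod: I_cm = (1/12)ML² = (1/12)(5.6)(1.16)² = 0.62795 kg·m²; centre at d = 0.292 + 0.292 + 0.254 + 0.254 + 0.58 = 1.672 m, so I = I_cm + Md² gives I = 0.62795 + (5.6)(1.672)² = 16.283 kg·m².
Total I = 0.79438 + 2.4026 + 16.283 = 19.48 kg·m².

19.5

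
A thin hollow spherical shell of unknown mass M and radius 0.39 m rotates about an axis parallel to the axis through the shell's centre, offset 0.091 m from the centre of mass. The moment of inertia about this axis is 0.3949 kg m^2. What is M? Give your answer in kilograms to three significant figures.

I = I_cm + Md² = (2/3)MR² + Md² = M·[0.666667·(0.39)² + (0.091)²] = M·0.10968.
So M = 0.3949 / 0.10968 = 3.6004 kg.

3.60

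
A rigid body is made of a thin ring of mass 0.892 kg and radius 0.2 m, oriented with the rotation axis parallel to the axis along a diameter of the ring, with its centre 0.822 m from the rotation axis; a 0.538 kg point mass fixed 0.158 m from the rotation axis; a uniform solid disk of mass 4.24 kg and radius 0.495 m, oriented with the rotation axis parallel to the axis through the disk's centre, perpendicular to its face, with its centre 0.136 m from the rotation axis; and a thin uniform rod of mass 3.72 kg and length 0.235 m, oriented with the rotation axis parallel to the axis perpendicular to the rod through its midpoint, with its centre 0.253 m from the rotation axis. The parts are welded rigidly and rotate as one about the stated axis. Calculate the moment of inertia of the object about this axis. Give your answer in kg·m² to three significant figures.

1.49

Thin ring: I_cm = (1/2)MR² = (1/2)(0.892)(0.2)² = 0.01784 kg·m²; centre at d = 0.822 m, so the parallel axis theorem gives I = 0.01784 + (0.892)(0.822)² = 0.62055 kg·m².
Point mass: I_cm = 0; centre at d = 0.158 m, so the parallel axis theorem gives I = 0 + (0.538)(0.158)² = 0.013431 kg·m².
Solid disk: I_cm = (1/2)MR² = (1/2)(4.24)(0.495)² = 0.51945 kg·m²; centre at d = 0.136 m, so the parallel axis theorem gives I = 0.51945 + (4.24)(0.136)² = 0.59788 kg·m².
Thin rod: I_cm = (1/12)ML² = (1/12)(3.72)(0.235)² = 0.01712 kg·m²; centre at d = 0.253 m, so the parallel axis theorem gives I = 0.01712 + (3.72)(0.253)² = 0.25523 kg·m².
Total I = 0.62055 + 0.013431 + 0.59788 + 0.25523 = 1.4871 kg·m².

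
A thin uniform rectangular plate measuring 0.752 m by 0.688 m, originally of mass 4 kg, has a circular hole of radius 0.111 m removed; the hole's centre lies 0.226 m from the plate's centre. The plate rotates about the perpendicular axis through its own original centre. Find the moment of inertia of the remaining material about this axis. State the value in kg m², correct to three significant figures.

0.329

Unpierced body about its centre: I₀ = (1/12)M(a²+b²) = (1/12)(4)[(0.752)² + (0.688)²] = 0.34628 kg m².
The removed disk has mass m = M·πr²/(ab) = (4)·π(0.111)²/(0.752·0.688) = 0.29926 kg (same uniform areal density).
Its moment of inertia about the rotation axis (parallel-axis theorem): I_hole = (1/2)mr² + md² = (1/2)(0.29926)(0.111)² + (0.29926)(0.226)² = 0.017129 kg m².
Treating the hole as negative mass, I = I₀ − I_hole = 0.34628 − 0.017129 = 0.32915 kg m².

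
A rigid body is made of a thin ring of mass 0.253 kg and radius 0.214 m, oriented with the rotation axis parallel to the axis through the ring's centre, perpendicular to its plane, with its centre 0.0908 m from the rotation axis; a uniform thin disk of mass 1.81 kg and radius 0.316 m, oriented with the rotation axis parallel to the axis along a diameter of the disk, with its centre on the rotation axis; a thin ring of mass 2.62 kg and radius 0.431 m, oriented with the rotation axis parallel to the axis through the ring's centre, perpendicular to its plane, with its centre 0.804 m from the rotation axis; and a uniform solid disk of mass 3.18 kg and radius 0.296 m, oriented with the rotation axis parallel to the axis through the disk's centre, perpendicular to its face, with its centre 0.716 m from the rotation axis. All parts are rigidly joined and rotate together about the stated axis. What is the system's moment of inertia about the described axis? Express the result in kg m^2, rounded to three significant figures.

4.01

Thin ring: I_cm = MR² = (0.253)(0.214)² = 0.011586 kg m^2; centre at d = 0.0908 m, so I = I_cm + Md² gives I = 0.011586 + (0.253)(0.0908)² = 0.013672 kg m^2.
Thin disk: I_cm = (1/4)MR² = (1/4)(1.81)(0.316)² = 0.045185 kg m^2; axis through the centre, so I = 0.045185 kg m^2.
Thin ring: I_cm = MR² = (2.62)(0.431)² = 0.48669 kg m^2; centre at d = 0.804 m, so I = I_cm + Md² gives I = 0.48669 + (2.62)(0.804)² = 2.1803 kg m^2.
Solid disk: I_cm = (1/2)MR² = (1/2)(3.18)(0.296)² = 0.13931 kg m^2; centre at d = 0.716 m, so I = I_cm + Md² gives I = 0.13931 + (3.18)(0.716)² = 1.7696 kg m^2.
Total I = 0.013672 + 0.045185 + 2.1803 + 1.7696 = 4.0087 kg m^2.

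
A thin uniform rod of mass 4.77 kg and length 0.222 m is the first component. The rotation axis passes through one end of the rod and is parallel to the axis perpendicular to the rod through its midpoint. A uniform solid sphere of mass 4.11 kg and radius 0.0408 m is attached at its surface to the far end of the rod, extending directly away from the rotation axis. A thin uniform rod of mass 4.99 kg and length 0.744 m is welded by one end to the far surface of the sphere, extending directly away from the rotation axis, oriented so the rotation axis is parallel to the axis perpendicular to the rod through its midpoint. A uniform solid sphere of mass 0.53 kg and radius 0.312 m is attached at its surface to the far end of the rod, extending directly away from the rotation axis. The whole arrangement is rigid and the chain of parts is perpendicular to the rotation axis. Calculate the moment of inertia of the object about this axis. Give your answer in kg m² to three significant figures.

3.87

Thin rod: I_cm = (1/12)ML² = (1/12)(4.77)(0.222)² = 0.01959 kg m²; centre at d = 0.111 m, so the parallel axis theorem gives I = 0.01959 + (4.77)(0.111)² = 0.078362 kg m².
Solid sphere: I_cm = (2/5)MR² = (2/5)(4.11)(0.0408)² = 0.0027367 kg m²; centre at d = 0.111 + 0.111 + 0.0408 = 0.2628 m, so the parallel axis theorem gives I = 0.0027367 + (4.11)(0.2628)² = 0.28659 kg m².
Thin rod: I_cm = (1/12)ML² = (1/12)(4.99)(0.744)² = 0.23018 kg m²; centre at d = 0.111 + 0.111 + 0.0408 + 0.0408 + 0.372 = 0.6756 m, so the parallel axis theorem gives I = 0.23018 + (4.99)(0.6756)² = 2.5078 kg m².
Solid sphere: I_cm = (2/5)MR² = (2/5)(0.53)(0.312)² = 0.020637 kg m²; centre at d = 0.111 + 0.111 + 0.0408 + 0.0408 + 0.372 + 0.372 + 0.312 = 1.3596 m, so the parallel axis theorem gives I = 0.020637 + (0.53)(1.3596)² = 1.0003 kg m².
Total I = 0.078362 + 0.28659 + 2.5078 + 1.0003 = 3.8731 kg m².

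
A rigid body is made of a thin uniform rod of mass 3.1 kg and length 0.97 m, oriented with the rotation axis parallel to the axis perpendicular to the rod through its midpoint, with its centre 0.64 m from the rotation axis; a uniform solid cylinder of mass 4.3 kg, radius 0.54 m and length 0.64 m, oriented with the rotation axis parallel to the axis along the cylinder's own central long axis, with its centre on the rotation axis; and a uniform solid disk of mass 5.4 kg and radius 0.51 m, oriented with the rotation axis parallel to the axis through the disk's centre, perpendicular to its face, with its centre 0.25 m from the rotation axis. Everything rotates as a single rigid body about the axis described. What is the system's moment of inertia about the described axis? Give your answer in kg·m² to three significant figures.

Thin rod: I_cm = (1/12)ML² = (1/12)(3.1)(0.97)² = 0.24307 kg·m²; centre at d = 0.64 m, so the parallel axis theorem gives I = 0.24307 + (3.1)(0.64)² = 1.5128 kg·m².
Solid cylinder: I_cm = (1/2)MR² = (1/2)(4.3)(0.54)² = 0.62694 kg·m²; axis through the centre, so I = 0.62694 kg·m².
Solid disk: I_cm = (1/2)MR² = (1/2)(5.4)(0.51)² = 0.70227 kg·m²; centre at d = 0.25 m, so the parallel axis theorem gives I = 0.70227 + (5.4)(0.25)² = 1.0398 kg·m².
Total I = 1.5128 + 0.62694 + 1.0398 = 3.1795 kg·m².

3.18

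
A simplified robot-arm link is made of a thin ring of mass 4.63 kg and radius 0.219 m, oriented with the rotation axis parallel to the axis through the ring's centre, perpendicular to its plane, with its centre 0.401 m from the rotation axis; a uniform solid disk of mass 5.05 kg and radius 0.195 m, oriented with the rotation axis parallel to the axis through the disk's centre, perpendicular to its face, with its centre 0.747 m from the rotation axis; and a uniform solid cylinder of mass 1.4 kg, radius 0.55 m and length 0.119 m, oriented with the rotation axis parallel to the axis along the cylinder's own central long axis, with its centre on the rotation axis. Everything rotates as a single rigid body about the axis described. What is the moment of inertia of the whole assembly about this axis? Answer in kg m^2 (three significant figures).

4.09

Thin ring: I_cm = MR² = (4.63)(0.219)² = 0.22206 kg m^2; centre at d = 0.401 m, so I = I_cm + Md² gives I = 0.22206 + (4.63)(0.401)² = 0.96657 kg m^2.
Solid disk: I_cm = (1/2)MR² = (1/2)(5.05)(0.195)² = 0.096013 kg m^2; centre at d = 0.747 m, so I = I_cm + Md² gives I = 0.096013 + (5.05)(0.747)² = 2.914 kg m^2.
Solid cylinder: I_cm = (1/2)MR² = (1/2)(1.4)(0.55)² = 0.21175 kg m^2; axis through the centre, so I = 0.21175 kg m^2.
Total I = 0.96657 + 2.914 + 0.21175 = 4.0923 kg m^2.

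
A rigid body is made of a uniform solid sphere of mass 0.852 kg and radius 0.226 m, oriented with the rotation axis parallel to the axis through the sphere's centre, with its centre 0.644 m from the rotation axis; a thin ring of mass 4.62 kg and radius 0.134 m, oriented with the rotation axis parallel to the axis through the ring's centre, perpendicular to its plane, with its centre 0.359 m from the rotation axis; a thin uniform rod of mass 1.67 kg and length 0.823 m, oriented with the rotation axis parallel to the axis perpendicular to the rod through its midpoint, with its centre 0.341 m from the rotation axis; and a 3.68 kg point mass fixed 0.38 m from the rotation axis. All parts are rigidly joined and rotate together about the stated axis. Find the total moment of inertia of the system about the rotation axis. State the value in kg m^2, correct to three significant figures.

1.87

Solid sphere: I_cm = (2/5)MR² = (2/5)(0.852)(0.226)² = 0.017407 kg m^2; centre at d = 0.644 m, so the parallel axis theorem gives I = 0.017407 + (0.852)(0.644)² = 0.37076 kg m^2.
Thin ring: I_cm = MR² = (4.62)(0.134)² = 0.082957 kg m^2; centre at d = 0.359 m, so the parallel axis theorem gives I = 0.082957 + (4.62)(0.359)² = 0.67839 kg m^2.
Thin rod: I_cm = (1/12)ML² = (1/12)(1.67)(0.823)² = 0.094262 kg m^2; centre at d = 0.341 m, so the parallel axis theorem gives I = 0.094262 + (1.67)(0.341)² = 0.28845 kg m^2.
Point mass: I_cm = 0; centre at d = 0.38 m, so the parallel axis theorem gives I = 0 + (3.68)(0.38)² = 0.53139 kg m^2.
Total I = 0.37076 + 0.67839 + 0.28845 + 0.53139 = 1.869 kg m^2.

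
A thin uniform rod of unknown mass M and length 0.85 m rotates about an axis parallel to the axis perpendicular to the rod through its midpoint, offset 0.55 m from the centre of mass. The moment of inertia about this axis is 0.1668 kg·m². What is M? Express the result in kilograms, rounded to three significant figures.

0.460

I = I_cm + Md² = (1/12)ML² + Md² = M·[0.0833333·(0.85)² + (0.55)²] = M·0.36271.
So M = 0.1668 / 0.36271 = 0.45987 kg.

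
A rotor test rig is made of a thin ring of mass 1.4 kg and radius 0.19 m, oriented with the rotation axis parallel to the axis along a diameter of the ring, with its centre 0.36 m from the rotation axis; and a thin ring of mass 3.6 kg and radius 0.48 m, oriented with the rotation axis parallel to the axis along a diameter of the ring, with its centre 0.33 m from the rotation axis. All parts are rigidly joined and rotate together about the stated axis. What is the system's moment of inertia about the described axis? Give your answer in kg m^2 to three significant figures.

1.01

Thin ring: I_cm = (1/2)MR² = (1/2)(1.4)(0.19)² = 0.02527 kg m^2; centre at d = 0.36 m, so the parallel axis theorem gives I = 0.02527 + (1.4)(0.36)² = 0.20671 kg m^2.
Thin ring: I_cm = (1/2)MR² = (1/2)(3.6)(0.48)² = 0.41472 kg m^2; centre at d = 0.33 m, so the parallel axis theorem gives I = 0.41472 + (3.6)(0.33)² = 0.80676 kg m^2.
Total I = 0.20671 + 0.80676 = 1.0135 kg m^2.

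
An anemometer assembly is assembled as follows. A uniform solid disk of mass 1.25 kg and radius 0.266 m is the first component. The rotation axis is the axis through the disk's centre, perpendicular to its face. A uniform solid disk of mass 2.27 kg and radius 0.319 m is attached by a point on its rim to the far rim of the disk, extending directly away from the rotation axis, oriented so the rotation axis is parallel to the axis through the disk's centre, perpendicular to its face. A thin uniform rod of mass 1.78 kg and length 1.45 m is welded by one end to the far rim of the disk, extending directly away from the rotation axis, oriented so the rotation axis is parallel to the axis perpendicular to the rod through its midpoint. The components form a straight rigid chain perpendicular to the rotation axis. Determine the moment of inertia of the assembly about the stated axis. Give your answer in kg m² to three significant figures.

Solid disk: I_cm = (1/2)MR² = (1/2)(1.25)(0.266)² = 0.044223 kg m²; axis through the centre, so I = 0.044223 kg m².
Solid disk: I_cm = (1/2)MR² = (1/2)(2.27)(0.319)² = 0.1155 kg m²; centre at d = 0.266 + 0.319 = 0.585 m, so the parallel axis theorem gives I = 0.1155 + (2.27)(0.585)² = 0.89235 kg m².
Thin rod: I_cm = (1/12)ML² = (1/12)(1.78)(1.45)² = 0.31187 kg m²; centre at d = 0.266 + 0.319 + 0.319 + 0.725 = 1.629 m, so the parallel axis theorem gives I = 0.31187 + (1.78)(1.629)² = 5.0354 kg m².
Total I = 0.044223 + 0.89235 + 5.0354 = 5.9719 kg m².

5.97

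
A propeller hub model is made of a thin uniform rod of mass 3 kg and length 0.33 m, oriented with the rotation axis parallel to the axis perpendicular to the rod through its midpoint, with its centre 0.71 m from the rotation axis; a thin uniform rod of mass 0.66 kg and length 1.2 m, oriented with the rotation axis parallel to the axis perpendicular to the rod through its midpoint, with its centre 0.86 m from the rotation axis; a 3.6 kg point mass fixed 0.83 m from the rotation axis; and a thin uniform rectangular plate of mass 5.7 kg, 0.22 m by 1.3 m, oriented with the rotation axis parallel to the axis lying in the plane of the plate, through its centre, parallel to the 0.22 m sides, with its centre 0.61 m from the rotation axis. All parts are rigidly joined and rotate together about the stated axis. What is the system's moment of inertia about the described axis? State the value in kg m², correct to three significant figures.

7.51

Thin rod: I_cm = (1/12)ML² = (1/12)(3)(0.33)² = 0.027225 kg m²; centre at d = 0.71 m, so I = I_cm + Md² gives I = 0.027225 + (3)(0.71)² = 1.5395 kg m².
Thin rod: I_cm = (1/12)ML² = (1/12)(0.66)(1.2)² = 0.0792 kg m²; centre at d = 0.86 m, so I = I_cm + Md² gives I = 0.0792 + (0.66)(0.86)² = 0.56734 kg m².
Point mass: I_cm = 0; centre at d = 0.83 m, so I = I_cm + Md² gives I = 0 + (3.6)(0.83)² = 2.48 kg m².
Rectangular plate: I_cm = (1/12)Mb² = (1/12)(5.7)(1.3)² = 0.80275 kg m²; centre at d = 0.61 m, so I = I_cm + Md² gives I = 0.80275 + (5.7)(0.61)² = 2.9237 kg m².
Total I = 1.5395 + 0.56734 + 2.48 + 2.9237 = 7.5106 kg m².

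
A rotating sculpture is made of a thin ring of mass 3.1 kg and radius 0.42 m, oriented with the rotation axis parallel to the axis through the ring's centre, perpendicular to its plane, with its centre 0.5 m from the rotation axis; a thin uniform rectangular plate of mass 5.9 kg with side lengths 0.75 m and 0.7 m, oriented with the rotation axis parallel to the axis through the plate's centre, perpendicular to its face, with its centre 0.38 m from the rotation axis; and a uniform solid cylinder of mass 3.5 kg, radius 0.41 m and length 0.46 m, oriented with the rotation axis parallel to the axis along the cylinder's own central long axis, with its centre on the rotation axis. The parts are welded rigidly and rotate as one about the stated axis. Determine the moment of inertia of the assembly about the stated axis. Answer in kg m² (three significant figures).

2.99

Thin ring: I_cm = MR² = (3.1)(0.42)² = 0.54684 kg m²; centre at d = 0.5 m, so I = I_cm + Md² gives I = 0.54684 + (3.1)(0.5)² = 1.3218 kg m².
Rectangular plate: I_cm = (1/12)M(a²+b²) = (1/12)(5.9)[(0.75)² + (0.7)²] = 0.51748 kg m²; centre at d = 0.38 m, so I = I_cm + Md² gives I = 0.51748 + (5.9)(0.38)² = 1.3694 kg m².
Solid cylinder: I_cm = (1/2)MR² = (1/2)(3.5)(0.41)² = 0.29417 kg m²; axis through the centre, so I = 0.29417 kg m².
Total I = 1.3218 + 1.3694 + 0.29417 = 2.9855 kg m².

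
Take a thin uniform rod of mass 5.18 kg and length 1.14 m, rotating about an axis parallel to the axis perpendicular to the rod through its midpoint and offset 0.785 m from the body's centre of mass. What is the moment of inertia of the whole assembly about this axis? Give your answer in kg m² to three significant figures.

3.75

I_cm = (1/12)ML² = (1/12)(5.18)(1.14)² = 0.56099 kg m²; centre at d = 0.785 m, so I = I_cm + Md² gives I = 0.56099 + (5.18)(0.785)² = 3.753 kg m².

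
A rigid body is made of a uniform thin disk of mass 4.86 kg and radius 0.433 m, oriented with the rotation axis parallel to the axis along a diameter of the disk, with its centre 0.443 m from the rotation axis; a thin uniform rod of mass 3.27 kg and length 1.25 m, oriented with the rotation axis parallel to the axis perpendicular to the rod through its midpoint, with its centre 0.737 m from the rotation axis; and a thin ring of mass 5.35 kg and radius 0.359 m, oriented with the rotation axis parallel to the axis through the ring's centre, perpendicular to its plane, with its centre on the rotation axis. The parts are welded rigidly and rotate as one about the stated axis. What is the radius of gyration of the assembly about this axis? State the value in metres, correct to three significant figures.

Thin disk: I_cm = (1/4)MR² = (1/4)(4.86)(0.433)² = 0.2278 kg m^2; centre at d = 0.443 m, so the parallel axis theorem gives I = 0.2278 + (4.86)(0.443)² = 1.1816 kg m^2.
Thin rod: I_cm = (1/12)ML² = (1/12)(3.27)(1.25)² = 0.42578 kg m^2; centre at d = 0.737 m, so the parallel axis theorem gives I = 0.42578 + (3.27)(0.737)² = 2.2019 kg m^2.
Thin ring: I_cm = MR² = (5.35)(0.359)² = 0.68951 kg m^2; axis through the centre, so I = 0.68951 kg m^2.
Total I = 4.073 kg m^2; total mass M = 13.48 kg.
k = √(I/M) = √(4.073/13.48) = 0.54968 m.

0.550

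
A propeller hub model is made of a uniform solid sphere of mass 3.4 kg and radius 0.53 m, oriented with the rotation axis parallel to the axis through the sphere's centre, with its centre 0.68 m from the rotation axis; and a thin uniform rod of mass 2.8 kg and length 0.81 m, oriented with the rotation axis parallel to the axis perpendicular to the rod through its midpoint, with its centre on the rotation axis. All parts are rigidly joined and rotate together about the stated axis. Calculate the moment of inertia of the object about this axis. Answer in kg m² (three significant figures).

Solid sphere: I_cm = (2/5)MR² = (2/5)(3.4)(0.53)² = 0.38202 kg m²; centre at d = 0.68 m, so I = I_cm + Md² gives I = 0.38202 + (3.4)(0.68)² = 1.9542 kg m².
Thin rod: I_cm = (1/12)ML² = (1/12)(2.8)(0.81)² = 0.15309 kg m²; axis through the centre, so I = 0.15309 kg m².
Total I = 1.9542 + 0.15309 = 2.1073 kg m².

2.11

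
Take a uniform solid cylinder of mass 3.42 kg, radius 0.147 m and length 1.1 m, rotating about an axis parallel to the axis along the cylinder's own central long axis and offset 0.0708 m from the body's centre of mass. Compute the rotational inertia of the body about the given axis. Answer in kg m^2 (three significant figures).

0.0541

I_cm = (1/2)MR² = (1/2)(3.42)(0.147)² = 0.036951 kg m^2; centre at d = 0.0708 m, so I = I_cm + Md² gives I = 0.036951 + (3.42)(0.0708)² = 0.054095 kg m^2.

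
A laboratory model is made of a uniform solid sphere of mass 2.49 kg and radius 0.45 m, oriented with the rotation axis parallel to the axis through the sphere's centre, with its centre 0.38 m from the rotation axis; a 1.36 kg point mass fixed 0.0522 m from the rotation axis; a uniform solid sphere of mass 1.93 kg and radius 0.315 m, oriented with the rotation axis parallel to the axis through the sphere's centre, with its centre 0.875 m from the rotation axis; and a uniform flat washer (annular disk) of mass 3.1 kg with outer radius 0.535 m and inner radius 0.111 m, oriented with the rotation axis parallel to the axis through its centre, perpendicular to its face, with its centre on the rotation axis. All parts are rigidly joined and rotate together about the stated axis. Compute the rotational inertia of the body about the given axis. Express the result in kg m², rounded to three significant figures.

Solid sphere: I_cm = (2/5)MR² = (2/5)(2.49)(0.45)² = 0.20169 kg m²; centre at d = 0.38 m, so I = I_cm + Md² gives I = 0.20169 + (2.49)(0.38)² = 0.56125 kg m².
Point mass: I_cm = 0; centre at d = 0.0522 m, so I = I_cm + Md² gives I = 0 + (1.36)(0.0522)² = 0.0037058 kg m².
Solid sphere: I_cm = (2/5)MR² = (2/5)(1.93)(0.315)² = 0.076602 kg m²; centre at d = 0.875 m, so I = I_cm + Md² gives I = 0.076602 + (1.93)(0.875)² = 1.5543 kg m².
Annular disk: I_cm = (1/2)M(R²+r²) = (1/2)(3.1)[(0.535)² + (0.111)²] = 0.46275 kg m²; axis through the centre, so I = 0.46275 kg m².
Total I = 0.56125 + 0.0037058 + 1.5543 + 0.46275 = 2.582 kg m².

2.58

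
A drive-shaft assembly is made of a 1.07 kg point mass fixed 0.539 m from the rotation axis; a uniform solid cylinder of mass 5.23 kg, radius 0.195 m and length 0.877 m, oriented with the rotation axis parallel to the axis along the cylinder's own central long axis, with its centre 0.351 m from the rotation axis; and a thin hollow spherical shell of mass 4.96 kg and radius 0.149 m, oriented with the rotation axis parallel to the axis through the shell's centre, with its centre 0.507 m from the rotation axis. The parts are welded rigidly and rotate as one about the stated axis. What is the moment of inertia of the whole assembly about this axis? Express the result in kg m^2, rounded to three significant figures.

2.40

Point mass: I_cm = 0; centre at d = 0.539 m, so the parallel axis theorem gives I = 0 + (1.07)(0.539)² = 0.31086 kg m^2.
Solid cylinder: I_cm = (1/2)MR² = (1/2)(5.23)(0.195)² = 0.099435 kg m^2; centre at d = 0.351 m, so the parallel axis theorem gives I = 0.099435 + (5.23)(0.351)² = 0.74378 kg m^2.
Spherical shell: I_cm = (2/3)MR² = (2/3)(4.96)(0.149)² = 0.073411 kg m^2; centre at d = 0.507 m, so the parallel axis theorem gives I = 0.073411 + (4.96)(0.507)² = 1.3484 kg m^2.
Total I = 0.31086 + 0.74378 + 1.3484 = 2.403 kg m^2.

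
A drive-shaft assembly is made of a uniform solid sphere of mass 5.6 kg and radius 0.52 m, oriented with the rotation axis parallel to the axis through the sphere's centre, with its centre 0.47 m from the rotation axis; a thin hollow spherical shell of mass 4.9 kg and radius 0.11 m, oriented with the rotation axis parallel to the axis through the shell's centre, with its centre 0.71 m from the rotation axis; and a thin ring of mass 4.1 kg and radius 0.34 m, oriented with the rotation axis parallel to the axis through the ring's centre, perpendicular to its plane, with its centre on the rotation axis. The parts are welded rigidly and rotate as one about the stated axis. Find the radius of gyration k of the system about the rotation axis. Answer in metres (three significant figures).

Solid sphere: I_cm = (2/5)MR² = (2/5)(5.6)(0.52)² = 0.6057 kg m²; centre at d = 0.47 m, so the parallel axis theorem gives I = 0.6057 + (5.6)(0.47)² = 1.8427 kg m².
Spherical shell: I_cm = (2/3)MR² = (2/3)(4.9)(0.11)² = 0.039527 kg m²; centre at d = 0.71 m, so the parallel axis theorem gives I = 0.039527 + (4.9)(0.71)² = 2.5096 kg m².
Thin ring: I_cm = MR² = (4.1)(0.34)² = 0.47396 kg m²; axis through the centre, so I = 0.47396 kg m².
Total I = 4.8263 kg m²; total mass M = 14.6 kg.
k = √(I/M) = √(4.8263/14.6) = 0.57495 m.

0.575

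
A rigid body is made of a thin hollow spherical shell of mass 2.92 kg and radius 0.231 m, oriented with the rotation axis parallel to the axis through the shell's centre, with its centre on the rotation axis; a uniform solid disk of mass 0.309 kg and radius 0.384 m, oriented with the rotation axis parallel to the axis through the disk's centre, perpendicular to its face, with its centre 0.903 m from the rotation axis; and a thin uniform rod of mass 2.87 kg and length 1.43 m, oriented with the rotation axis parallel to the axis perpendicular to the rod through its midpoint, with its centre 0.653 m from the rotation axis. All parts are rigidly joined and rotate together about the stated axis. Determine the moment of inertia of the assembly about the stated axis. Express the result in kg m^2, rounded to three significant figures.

2.09

Spherical shell: I_cm = (2/3)MR² = (2/3)(2.92)(0.231)² = 0.10388 kg m^2; axis through the centre, so I = 0.10388 kg m^2.
Solid disk: I_cm = (1/2)MR² = (1/2)(0.309)(0.384)² = 0.022782 kg m^2; centre at d = 0.903 m, so the parallel axis theorem gives I = 0.022782 + (0.309)(0.903)² = 0.27474 kg m^2.
Thin rod: I_cm = (1/12)ML² = (1/12)(2.87)(1.43)² = 0.48907 kg m^2; centre at d = 0.653 m, so the parallel axis theorem gives I = 0.48907 + (2.87)(0.653)² = 1.7129 kg m^2.
Total I = 0.10388 + 0.27474 + 1.7129 = 2.0915 kg m^2.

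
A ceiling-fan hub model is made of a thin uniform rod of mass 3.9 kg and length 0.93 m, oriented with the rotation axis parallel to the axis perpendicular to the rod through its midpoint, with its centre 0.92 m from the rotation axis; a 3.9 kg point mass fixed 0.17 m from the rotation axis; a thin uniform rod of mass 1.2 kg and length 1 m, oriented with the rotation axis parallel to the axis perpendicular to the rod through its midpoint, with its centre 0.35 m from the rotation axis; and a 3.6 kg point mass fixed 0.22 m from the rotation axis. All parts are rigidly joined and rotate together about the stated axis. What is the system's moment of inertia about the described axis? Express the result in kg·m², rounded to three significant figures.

4.12

Thin rod: I_cm = (1/12)ML² = (1/12)(3.9)(0.93)² = 0.28109 kg·m²; centre at d = 0.92 m, so I = I_cm + Md² gives I = 0.28109 + (3.9)(0.92)² = 3.5821 kg·m².
Point mass: I_cm = 0; centre at d = 0.17 m, so I = I_cm + Md² gives I = 0 + (3.9)(0.17)² = 0.11271 kg·m².
Thin rod: I_cm = (1/12)ML² = (1/12)(1.2)(1)² = 0.1 kg·m²; centre at d = 0.35 m, so I = I_cm + Md² gives I = 0.1 + (1.2)(0.35)² = 0.247 kg·m².
Point mass: I_cm = 0; centre at d = 0.22 m, so I = I_cm + Md² gives I = 0 + (3.6)(0.22)² = 0.17424 kg·m².
Total I = 3.5821 + 0.11271 + 0.247 + 0.17424 = 4.116 kg·m².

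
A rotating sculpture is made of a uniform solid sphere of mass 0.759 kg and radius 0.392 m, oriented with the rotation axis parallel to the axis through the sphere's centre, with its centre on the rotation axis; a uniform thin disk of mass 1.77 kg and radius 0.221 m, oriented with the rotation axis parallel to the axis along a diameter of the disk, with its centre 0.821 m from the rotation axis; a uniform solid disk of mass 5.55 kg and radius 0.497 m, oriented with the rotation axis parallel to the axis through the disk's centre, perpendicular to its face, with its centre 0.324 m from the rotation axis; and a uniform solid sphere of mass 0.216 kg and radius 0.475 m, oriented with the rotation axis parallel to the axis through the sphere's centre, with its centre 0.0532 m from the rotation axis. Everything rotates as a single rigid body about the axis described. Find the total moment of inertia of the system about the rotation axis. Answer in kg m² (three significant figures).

Solid sphere: I_cm = (2/5)MR² = (2/5)(0.759)(0.392)² = 0.046652 kg m²; axis through the centre, so I = 0.046652 kg m².
Thin disk: I_cm = (1/4)MR² = (1/4)(1.77)(0.221)² = 0.021612 kg m²; centre at d = 0.821 m, so the parallel axis theorem gives I = 0.021612 + (1.77)(0.821)² = 1.2147 kg m².
Solid disk: I_cm = (1/2)MR² = (1/2)(5.55)(0.497)² = 0.68545 kg m²; centre at d = 0.324 m, so the parallel axis theorem gives I = 0.68545 + (5.55)(0.324)² = 1.2681 kg m².
Solid sphere: I_cm = (2/5)MR² = (2/5)(0.216)(0.475)² = 0.019494 kg m²; centre at d = 0.0532 m, so the parallel axis theorem gives I = 0.019494 + (0.216)(0.0532)² = 0.020105 kg m².
Total I = 0.046652 + 1.2147 + 1.2681 + 0.020105 = 2.5495 kg m².

2.55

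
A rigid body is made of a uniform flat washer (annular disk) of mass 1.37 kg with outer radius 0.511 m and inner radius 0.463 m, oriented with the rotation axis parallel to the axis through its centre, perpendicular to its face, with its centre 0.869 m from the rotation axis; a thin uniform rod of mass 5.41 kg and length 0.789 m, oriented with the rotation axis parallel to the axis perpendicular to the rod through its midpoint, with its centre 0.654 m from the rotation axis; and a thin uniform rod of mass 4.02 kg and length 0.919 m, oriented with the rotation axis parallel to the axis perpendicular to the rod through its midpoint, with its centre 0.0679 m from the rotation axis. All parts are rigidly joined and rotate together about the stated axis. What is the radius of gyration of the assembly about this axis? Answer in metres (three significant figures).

Annular disk: I_cm = (1/2)M(R²+r²) = (1/2)(1.37)[(0.511)² + (0.463)²] = 0.32571 kg m²; centre at d = 0.869 m, so the parallel axis theorem gives I = 0.32571 + (1.37)(0.869)² = 1.3603 kg m².
Thin rod: I_cm = (1/12)ML² = (1/12)(5.41)(0.789)² = 0.28065 kg m²; centre at d = 0.654 m, so the parallel axis theorem gives I = 0.28065 + (5.41)(0.654)² = 2.5946 kg m².
Thin rod: I_cm = (1/12)ML² = (1/12)(4.02)(0.919)² = 0.28293 kg m²; centre at d = 0.0679 m, so the parallel axis theorem gives I = 0.28293 + (4.02)(0.0679)² = 0.30146 kg m².
Total I = 4.2563 kg m²; total mass M = 10.8 kg.
k = √(I/M) = √(4.2563/10.8) = 0.62778 m.

0.628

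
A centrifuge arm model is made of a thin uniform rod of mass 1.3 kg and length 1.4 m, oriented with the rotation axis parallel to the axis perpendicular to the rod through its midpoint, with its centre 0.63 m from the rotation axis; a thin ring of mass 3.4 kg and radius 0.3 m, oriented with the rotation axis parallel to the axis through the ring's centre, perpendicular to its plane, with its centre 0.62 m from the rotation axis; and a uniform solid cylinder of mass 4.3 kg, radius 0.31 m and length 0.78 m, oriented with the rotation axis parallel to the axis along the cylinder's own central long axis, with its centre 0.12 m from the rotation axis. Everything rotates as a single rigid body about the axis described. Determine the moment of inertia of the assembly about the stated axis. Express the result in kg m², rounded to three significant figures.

Thin rod: I_cm = (1/12)ML² = (1/12)(1.3)(1.4)² = 0.21233 kg m²; centre at d = 0.63 m, so I = I_cm + Md² gives I = 0.21233 + (1.3)(0.63)² = 0.7283 kg m².
Thin ring: I_cm = MR² = (3.4)(0.3)² = 0.306 kg m²; centre at d = 0.62 m, so I = I_cm + Md² gives I = 0.306 + (3.4)(0.62)² = 1.613 kg m².
Solid cylinder: I_cm = (1/2)MR² = (1/2)(4.3)(0.31)² = 0.20661 kg m²; centre at d = 0.12 m, so I = I_cm + Md² gives I = 0.20661 + (4.3)(0.12)² = 0.26853 kg m².
Total I = 0.7283 + 1.613 + 0.26853 = 2.6098 kg m².

2.61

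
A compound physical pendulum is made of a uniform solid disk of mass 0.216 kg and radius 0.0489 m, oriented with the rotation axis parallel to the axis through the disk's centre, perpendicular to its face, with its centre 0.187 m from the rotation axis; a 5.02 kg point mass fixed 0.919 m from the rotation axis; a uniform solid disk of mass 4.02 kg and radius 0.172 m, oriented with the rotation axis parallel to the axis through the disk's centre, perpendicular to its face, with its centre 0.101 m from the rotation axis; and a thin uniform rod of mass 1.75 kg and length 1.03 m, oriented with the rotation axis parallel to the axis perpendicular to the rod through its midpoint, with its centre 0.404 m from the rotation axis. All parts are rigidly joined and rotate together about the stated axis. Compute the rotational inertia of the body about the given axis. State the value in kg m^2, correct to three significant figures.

Solid disk: I_cm = (1/2)MR² = (1/2)(0.216)(0.0489)² = 0.00025825 kg m^2; centre at d = 0.187 m, so the parallel axis theorem gives I = 0.00025825 + (0.216)(0.187)² = 0.0078116 kg m^2.
Point mass: I_cm = 0; centre at d = 0.919 m, so the parallel axis theorem gives I = 0 + (5.02)(0.919)² = 4.2397 kg m^2.
Solid disk: I_cm = (1/2)MR² = (1/2)(4.02)(0.172)² = 0.059464 kg m^2; centre at d = 0.101 m, so the parallel axis theorem gives I = 0.059464 + (4.02)(0.101)² = 0.10047 kg m^2.
Thin rod: I_cm = (1/12)ML² = (1/12)(1.75)(1.03)² = 0.15471 kg m^2; centre at d = 0.404 m, so the parallel axis theorem gives I = 0.15471 + (1.75)(0.404)² = 0.44034 kg m^2.
Total I = 0.0078116 + 4.2397 + 0.10047 + 0.44034 = 4.7883 kg m^2.

4.79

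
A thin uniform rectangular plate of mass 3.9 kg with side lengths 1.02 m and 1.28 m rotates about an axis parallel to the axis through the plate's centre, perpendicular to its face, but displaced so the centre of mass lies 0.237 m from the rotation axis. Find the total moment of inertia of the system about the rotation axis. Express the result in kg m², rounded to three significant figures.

I_cm = (1/12)M(a²+b²) = (1/12)(3.9)[(1.02)² + (1.28)²] = 0.87061 kg m²; centre at d = 0.237 m, so the parallel axis theorem gives I = 0.87061 + (3.9)(0.237)² = 1.0897 kg m².

1.09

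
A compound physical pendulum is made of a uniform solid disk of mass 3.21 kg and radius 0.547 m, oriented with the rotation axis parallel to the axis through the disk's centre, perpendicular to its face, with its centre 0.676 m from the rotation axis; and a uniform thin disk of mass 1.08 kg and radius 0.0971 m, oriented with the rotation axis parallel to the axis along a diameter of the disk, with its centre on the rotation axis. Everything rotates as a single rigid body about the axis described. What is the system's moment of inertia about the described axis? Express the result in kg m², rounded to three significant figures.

Solid disk: I_cm = (1/2)MR² = (1/2)(3.21)(0.547)² = 0.48023 kg m²; centre at d = 0.676 m, so the parallel axis theorem gives I = 0.48023 + (3.21)(0.676)² = 1.9471 kg m².
Thin disk: I_cm = (1/4)MR² = (1/4)(1.08)(0.0971)² = 0.0025457 kg m²; axis through the centre, so I = 0.0025457 kg m².
Total I = 1.9471 + 0.0025457 = 1.9497 kg m².

1.95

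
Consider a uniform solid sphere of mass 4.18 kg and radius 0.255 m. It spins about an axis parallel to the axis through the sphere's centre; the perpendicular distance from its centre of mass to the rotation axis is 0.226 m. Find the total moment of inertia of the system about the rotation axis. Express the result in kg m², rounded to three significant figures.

I_cm = (2/5)MR² = (2/5)(4.18)(0.255)² = 0.10872 kg m²; centre at d = 0.226 m, so I = I_cm + Md² gives I = 0.10872 + (4.18)(0.226)² = 0.32222 kg m².

0.322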